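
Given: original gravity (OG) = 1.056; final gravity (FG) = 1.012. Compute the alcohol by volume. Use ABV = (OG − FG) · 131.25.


ABV = (1.056 − 1.012) · 131.25

5.7750 % ABV


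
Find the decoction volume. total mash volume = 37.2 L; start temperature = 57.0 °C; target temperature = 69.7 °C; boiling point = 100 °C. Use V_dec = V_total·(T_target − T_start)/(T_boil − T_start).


V_dec = 37.2·(69.7 − 57.0)/(100 − 57.0)

10.9870 L


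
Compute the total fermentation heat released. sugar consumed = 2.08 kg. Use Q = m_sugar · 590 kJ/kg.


Q = 2.08 · 590

1227.2000 kJ


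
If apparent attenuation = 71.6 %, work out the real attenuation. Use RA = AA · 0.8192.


RA = 71.6 · 0.8192

58.6547 %


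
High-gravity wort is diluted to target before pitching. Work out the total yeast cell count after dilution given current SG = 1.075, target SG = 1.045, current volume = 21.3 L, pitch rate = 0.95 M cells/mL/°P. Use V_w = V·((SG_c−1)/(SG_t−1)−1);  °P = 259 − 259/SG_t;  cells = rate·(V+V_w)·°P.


V_w = 21.3·((1.075−1)/(1.045−1)−1) = 14.2000
V_final = 21.3 + 14.2000 = 35.5000
°P = 259 − 259/1.045 = 11.1531
cells = 0.95·35.5000·11.1531

376.1386 billion cells


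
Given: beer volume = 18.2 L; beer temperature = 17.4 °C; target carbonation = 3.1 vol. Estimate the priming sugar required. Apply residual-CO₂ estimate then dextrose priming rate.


residual = 14.695·(0.01821 + 0.09011·e^(−0.04·T));  sugar = (target − residual)·4.0·V
residual = 14.695·(0.01821 + 0.09011·e^(−0.04·17.4)) = 0.9278
sugar = (3.1 − 0.9278)·4.0·18.2

158.1367 g


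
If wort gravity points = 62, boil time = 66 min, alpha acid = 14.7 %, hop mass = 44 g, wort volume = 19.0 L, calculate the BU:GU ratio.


U = 1.65·0.000125^(GP/1000)·(1−e^(−0.04t))/4.15;  IBU = (α/100)·m·U·1000/V;  BU:GU = IBU/GP
U = 1.65·0.000125^(62/1000)·(1−e^(−0.04·66))/4.15 = 0.2115
IBU = (14.7/100)·44·0.2115·1000/19.0 = 71.9959
BU:GU = 71.9959/62

1.1612


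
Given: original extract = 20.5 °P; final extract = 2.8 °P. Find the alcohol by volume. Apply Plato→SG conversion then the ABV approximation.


SG = 259/(259 − P);  ABV = (OG − FG)·131.25
OG = 259/(259 − 20.5) = 1.0860
FG = 259/(259 − 2.8) = 1.0109
ABV = (1.0860 − 1.0109)·131.25

9.8470 % ABV


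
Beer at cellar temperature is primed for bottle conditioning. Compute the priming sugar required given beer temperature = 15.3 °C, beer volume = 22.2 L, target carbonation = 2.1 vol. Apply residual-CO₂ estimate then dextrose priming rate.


residual = 14.695·(0.01821 + 0.09011·e^(−0.04·T));  sugar = (target − residual)·4.0·V
residual = 14.695·(0.01821 + 0.09011·e^(−0.04·15.3)) = 0.9856
sugar = (2.1 − 0.9856)·4.0·22.2

98.9547 g


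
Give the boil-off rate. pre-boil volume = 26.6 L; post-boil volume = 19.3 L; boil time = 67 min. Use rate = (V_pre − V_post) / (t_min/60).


rate = (26.6 − 19.3) / (67/60)

6.5373 L/hr


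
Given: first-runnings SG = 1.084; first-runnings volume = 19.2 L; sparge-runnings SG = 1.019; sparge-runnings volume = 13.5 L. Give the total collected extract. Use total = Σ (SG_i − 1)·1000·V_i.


first = (1.084 − 1)·1000·19.2 = 1612.8000
sparge = (1.019 − 1)·1000·13.5 = 256.5000
total = 1612.8000 + 256.5000

1869.3000 gravity·L


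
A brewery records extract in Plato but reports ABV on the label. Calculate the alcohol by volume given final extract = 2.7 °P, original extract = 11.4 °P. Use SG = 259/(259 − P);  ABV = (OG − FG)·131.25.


OG = 259/(259 − 11.4) = 1.0460
FG = 259/(259 − 2.7) = 1.0105
ABV = (1.0460 − 1.0105)·131.25

4.6604 % ABV


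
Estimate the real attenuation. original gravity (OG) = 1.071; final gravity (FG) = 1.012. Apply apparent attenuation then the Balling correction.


AA = (OG−FG)/(OG−1)·100;  RA = AA·0.8192
AA = (1.071 − 1.012)/(1.071 − 1)·100 = 83.0986
RA = 83.0986·0.8192

68.0744 %


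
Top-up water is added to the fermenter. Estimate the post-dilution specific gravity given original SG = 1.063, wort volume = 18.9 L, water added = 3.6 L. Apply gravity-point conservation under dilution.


SG_new = 1 + (SG_old − 1)·V_old/(V_old + V_water)
pts = (1.063 − 1)·1000·18.9/(18.9 + 3.6) = 52.9200
SG_new = 1 + 52.9200/1000

1.0529


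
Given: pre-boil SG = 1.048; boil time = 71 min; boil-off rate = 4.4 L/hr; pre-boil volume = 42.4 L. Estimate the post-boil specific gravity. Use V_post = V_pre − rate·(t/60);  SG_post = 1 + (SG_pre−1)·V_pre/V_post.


V_post = 42.4 − 4.4·(71/60) = 37.1933
SG_post = 1 + (1.048 − 1)·42.4/37.1933

1.0547


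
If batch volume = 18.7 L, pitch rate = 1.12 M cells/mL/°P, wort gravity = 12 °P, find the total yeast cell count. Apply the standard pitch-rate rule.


cells (billions) = rate · V_L · °P
cells = 1.12 · 18.7 · 12

251.3280 billion cells


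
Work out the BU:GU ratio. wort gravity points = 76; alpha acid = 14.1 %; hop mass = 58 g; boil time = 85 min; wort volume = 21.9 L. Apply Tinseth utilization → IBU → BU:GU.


U = 1.65·0.000125^(GP/1000)·(1−e^(−0.04t))/4.15;  IBU = (α/100)·m·U·1000/V;  BU:GU = IBU/GP
U = 1.65·0.000125^(76/1000)·(1−e^(−0.04·85))/4.15 = 0.1941
IBU = (14.1/100)·58·0.1941·1000/21.9 = 72.4874
BU:GU = 72.4874/76

0.9538


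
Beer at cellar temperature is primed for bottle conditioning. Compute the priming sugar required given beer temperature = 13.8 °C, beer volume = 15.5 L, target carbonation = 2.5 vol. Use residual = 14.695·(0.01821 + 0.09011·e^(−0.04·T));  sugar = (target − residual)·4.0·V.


residual = 14.695·(0.01821 + 0.09011·e^(−0.04·13.8)) = 1.0300
sugar = (2.5 − 1.0300)·4.0·15.5

91.1371 g


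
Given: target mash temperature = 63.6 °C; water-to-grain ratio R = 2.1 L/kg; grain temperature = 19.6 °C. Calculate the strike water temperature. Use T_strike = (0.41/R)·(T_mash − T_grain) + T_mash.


T_strike = (0.41/2.1)·(63.6 − 19.6) + 63.6

72.1905 °C


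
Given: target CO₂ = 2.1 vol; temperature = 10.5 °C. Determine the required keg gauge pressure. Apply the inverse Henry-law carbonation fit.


psi = vols/(0.01821 + 0.09011·e^(−0.04·T)) − 14.695
psi = 2.1/(0.01821 + 0.09011·e^(−0.04·10.5)) − 14.695

12.4310 psi


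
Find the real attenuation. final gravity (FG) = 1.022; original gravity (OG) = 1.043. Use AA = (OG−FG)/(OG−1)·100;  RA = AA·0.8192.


AA = (1.043 − 1.022)/(1.043 − 1)·100 = 48.8372
RA = 48.8372·0.8192

40.0074 %


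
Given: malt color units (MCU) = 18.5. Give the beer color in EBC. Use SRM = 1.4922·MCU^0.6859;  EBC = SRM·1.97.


SRM = 1.4922·18.5^0.6859 = 11.0403
EBC = 11.0403·1.97

21.7494 EBC


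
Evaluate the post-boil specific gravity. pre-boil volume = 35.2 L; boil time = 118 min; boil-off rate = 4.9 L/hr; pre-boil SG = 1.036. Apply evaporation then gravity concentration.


V_post = V_pre − rate·(t/60);  SG_post = 1 + (SG_pre−1)·V_pre/V_post
V_post = 35.2 − 4.9·(118/60) = 25.5633
SG_post = 1 + (1.036 − 1)·35.2/25.5633

1.0496


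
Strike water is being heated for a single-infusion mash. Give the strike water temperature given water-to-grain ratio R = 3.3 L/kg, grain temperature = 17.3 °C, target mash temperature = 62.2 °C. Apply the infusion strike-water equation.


T_strike = (0.41/R)·(T_mash − T_grain) + T_mash
T_strike = (0.41/3.3)·(62.2 − 17.3) + 62.2

67.7785 °C


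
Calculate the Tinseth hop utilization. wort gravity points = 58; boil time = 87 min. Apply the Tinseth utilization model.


U = 1.65·0.000125^(GP/1000) · (1 − e^(−0.04·t))/4.15
bigness = 1.65·0.000125^(58/1000) = 0.9797
boil_factor = (1 − e^(−0.04·87))/4.15 = 0.2335
U = 0.9797 · 0.2335

0.2288


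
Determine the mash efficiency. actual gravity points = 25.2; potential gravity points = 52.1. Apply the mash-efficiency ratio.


efficiency = actual / potential × 100
efficiency = 25.2 / 52.1 × 100

48.3685 %


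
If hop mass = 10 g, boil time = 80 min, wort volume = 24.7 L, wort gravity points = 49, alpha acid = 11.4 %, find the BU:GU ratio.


U = 1.65·0.000125^(GP/1000)·(1−e^(−0.04t))/4.15;  IBU = (α/100)·m·U·1000/V;  BU:GU = IBU/GP
U = 1.65·0.000125^(49/1000)·(1−e^(−0.04·80))/4.15 = 0.2455
IBU = (11.4/100)·10·0.2455·1000/24.7 = 11.3323
BU:GU = 11.3323/49

0.2313


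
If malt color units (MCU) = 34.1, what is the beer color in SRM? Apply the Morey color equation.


SRM = 1.4922 · MCU^0.6859
SRM = 1.4922 · 34.1^0.6859

16.7936 SRM


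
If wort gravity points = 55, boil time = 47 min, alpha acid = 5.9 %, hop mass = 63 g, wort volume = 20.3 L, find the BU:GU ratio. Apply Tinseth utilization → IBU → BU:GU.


U = 1.65·0.000125^(GP/1000)·(1−e^(−0.04t))/4.15;  IBU = (α/100)·m·U·1000/V;  BU:GU = IBU/GP
U = 1.65·0.000125^(55/1000)·(1−e^(−0.04·47))/4.15 = 0.2055
IBU = (5.9/100)·63·0.2055·1000/20.3 = 37.6319
BU:GU = 37.6319/55

0.6842


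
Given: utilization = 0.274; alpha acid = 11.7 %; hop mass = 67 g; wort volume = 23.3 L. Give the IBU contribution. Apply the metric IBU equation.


IBU = (α/100)·mass·U·1000 / V
IBU = (11.7/100)·67·0.274·1000 / 23.3

92.1839 IBU


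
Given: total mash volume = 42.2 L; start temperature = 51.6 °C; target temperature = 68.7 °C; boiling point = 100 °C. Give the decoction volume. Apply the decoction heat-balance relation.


V_dec = V_total·(T_target − T_start)/(T_boil − T_start)
V_dec = 42.2·(68.7 − 51.6)/(100 − 51.6)

14.9095 L


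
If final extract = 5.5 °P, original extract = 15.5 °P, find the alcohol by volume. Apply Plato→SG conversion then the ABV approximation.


SG = 259/(259 − P);  ABV = (OG − FG)·131.25
OG = 259/(259 − 15.5) = 1.0637
FG = 259/(259 − 5.5) = 1.0217
ABV = (1.0637 − 1.0217)·131.25

5.5071 % ABV


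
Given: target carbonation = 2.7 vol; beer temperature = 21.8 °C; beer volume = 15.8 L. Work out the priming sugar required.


residual = 14.695·(0.01821 + 0.09011·e^(−0.04·T));  sugar = (target − residual)·4.0·V
residual = 14.695·(0.01821 + 0.09011·e^(−0.04·21.8)) = 0.8212
sugar = (2.7 − 0.8212)·4.0·15.8

118.7371 g


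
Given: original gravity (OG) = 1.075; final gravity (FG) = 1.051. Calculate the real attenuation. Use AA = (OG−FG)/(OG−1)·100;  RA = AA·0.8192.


AA = (1.075 − 1.051)/(1.075 − 1)·100 = 32.0000
RA = 32.0000·0.8192

26.2144 %


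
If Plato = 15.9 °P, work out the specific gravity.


SG = 259/(259 − P)
SG = 259/(259 − 15.9)

1.0654


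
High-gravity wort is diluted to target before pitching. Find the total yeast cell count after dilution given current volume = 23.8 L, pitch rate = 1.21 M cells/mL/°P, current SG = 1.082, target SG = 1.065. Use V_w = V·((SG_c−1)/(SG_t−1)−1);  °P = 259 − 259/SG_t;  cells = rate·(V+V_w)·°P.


V_w = 23.8·((1.082−1)/(1.065−1)−1) = 6.2246
V_final = 23.8 + 6.2246 = 30.0246
°P = 259 − 259/1.065 = 15.8075
cells = 1.21·30.0246·15.8075

574.2835 billion cells


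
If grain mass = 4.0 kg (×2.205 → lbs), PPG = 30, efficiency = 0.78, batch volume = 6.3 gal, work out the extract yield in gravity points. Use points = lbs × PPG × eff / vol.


lbs = 4.0 × 2.205 = 8.8200
points = 8.8200 × 30 × 0.78 / 6.3

32.7600 points


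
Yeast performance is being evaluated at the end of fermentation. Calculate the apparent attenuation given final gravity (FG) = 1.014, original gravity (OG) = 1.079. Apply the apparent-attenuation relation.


AA = (OG − FG)/(OG − 1) · 100
AA = (1.079 − 1.014)/(1.079 − 1) · 100

82.2785 %


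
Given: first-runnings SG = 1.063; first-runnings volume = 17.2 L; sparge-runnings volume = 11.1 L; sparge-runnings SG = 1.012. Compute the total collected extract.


total = Σ (SG_i − 1)·1000·V_i
first = (1.063 − 1)·1000·17.2 = 1083.6000
sparge = (1.012 − 1)·1000·11.1 = 133.2000
total = 1083.6000 + 133.2000

1216.8000 gravity·L


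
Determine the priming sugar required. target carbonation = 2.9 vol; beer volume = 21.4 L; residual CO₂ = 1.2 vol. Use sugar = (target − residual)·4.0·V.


sugar = (2.9 − 1.2)·4.0·21.4

145.5200 g


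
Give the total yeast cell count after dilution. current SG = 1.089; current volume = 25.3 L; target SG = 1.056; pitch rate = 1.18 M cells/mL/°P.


V_w = V·((SG_c−1)/(SG_t−1)−1);  °P = 259 − 259/SG_t;  cells = rate·(V+V_w)·°P
V_w = 25.3·((1.089−1)/(1.056−1)−1) = 14.9089
V_final = 25.3 + 14.9089 = 40.2089
°P = 259 − 259/1.056 = 13.7348
cells = 1.18·40.2089·13.7348

651.6710 billion cells


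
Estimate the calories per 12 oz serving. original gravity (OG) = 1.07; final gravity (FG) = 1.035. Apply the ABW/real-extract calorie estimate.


ABW = (OG−FG)·131.25·0.79/FG;  °P = 259 − 259/SG (for OG→OE and FG→AE);  RE = 0.1808·OE + 0.8192·AE;  Cal = (6.9·ABW + 4·(RE−0.1))·FG·3.55
ABW = (1.07 − 1.035)·131.25·0.79/1.035 = 3.5063
OE = 259 − 259/1.07 = 16.9439 °P
AE = 259 − 259/1.035 = 8.7585 °P
RE = 0.1808·16.9439 + 0.8192·8.7585 = 10.2384 °P
Cal = (6.9·3.5063 + 4·(10.2384−0.1))·1.035·3.55

237.8978 kcal


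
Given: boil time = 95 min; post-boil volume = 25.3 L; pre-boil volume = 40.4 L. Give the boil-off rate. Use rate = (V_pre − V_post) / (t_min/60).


rate = (40.4 − 25.3) / (95/60)

9.5368 L/hr


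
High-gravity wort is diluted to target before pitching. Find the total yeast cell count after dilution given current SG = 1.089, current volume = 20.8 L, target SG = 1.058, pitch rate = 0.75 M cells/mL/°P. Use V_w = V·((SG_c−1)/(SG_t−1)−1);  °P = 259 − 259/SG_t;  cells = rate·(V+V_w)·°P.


V_w = 20.8·((1.089−1)/(1.058−1)−1) = 11.1172
V_final = 20.8 + 11.1172 = 31.9172
°P = 259 − 259/1.058 = 14.1985
cells = 0.75·31.9172·14.1985

339.8824 billion cells


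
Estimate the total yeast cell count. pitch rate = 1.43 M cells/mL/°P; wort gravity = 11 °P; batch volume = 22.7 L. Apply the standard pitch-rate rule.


cells (billions) = rate · V_L · °P
cells = 1.43 · 22.7 · 11

357.0710 billion cells


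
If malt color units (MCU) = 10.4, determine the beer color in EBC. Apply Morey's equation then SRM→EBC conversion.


SRM = 1.4922·MCU^0.6859;  EBC = SRM·1.97
SRM = 1.4922·10.4^0.6859 = 7.4372
EBC = 7.4372·1.97

14.6513 EBC


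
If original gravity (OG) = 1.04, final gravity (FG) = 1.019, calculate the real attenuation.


AA = (OG−FG)/(OG−1)·100;  RA = AA·0.8192
AA = (1.04 − 1.019)/(1.04 − 1)·100 = 52.5000
RA = 52.5000·0.8192

43.0080 %


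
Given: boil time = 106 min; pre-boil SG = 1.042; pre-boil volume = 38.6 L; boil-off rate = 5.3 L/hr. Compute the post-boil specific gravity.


V_post = V_pre − rate·(t/60);  SG_post = 1 + (SG_pre−1)·V_pre/V_post
V_post = 38.6 − 5.3·(106/60) = 29.2367
SG_post = 1 + (1.042 − 1)·38.6/29.2367

1.0555


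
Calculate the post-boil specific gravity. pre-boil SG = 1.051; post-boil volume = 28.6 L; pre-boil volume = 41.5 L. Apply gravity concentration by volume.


SG_post = 1 + (SG_pre − 1)·V_pre/V_post
pts_pre = (1.051 − 1)·1000 = 51.0000
pts_post = 51.0000·41.5/28.6 = 74.0035
SG_post = 1 + 74.0035/1000

1.0740


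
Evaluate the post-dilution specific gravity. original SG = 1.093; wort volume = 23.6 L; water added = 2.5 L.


SG_new = 1 + (SG_old − 1)·V_old/(V_old + V_water)
pts = (1.093 − 1)·1000·23.6/(23.6 + 2.5) = 84.0920
SG_new = 1 + 84.0920/1000

1.0841


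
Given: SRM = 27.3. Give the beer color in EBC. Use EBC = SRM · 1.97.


EBC = 27.3 · 1.97

53.7810 EBC


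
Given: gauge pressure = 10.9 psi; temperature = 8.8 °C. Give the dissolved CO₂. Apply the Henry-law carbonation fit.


vols = (P + 14.695)·(0.01821 + 0.09011·e^(−0.04·T))
vols = (10.9 + 14.695)·(0.01821 + 0.09011·e^(−0.04·8.8))

2.0881 volumes


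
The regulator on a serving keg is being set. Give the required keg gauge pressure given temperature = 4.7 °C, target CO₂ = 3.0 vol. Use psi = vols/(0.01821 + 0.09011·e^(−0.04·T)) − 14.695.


psi = 3.0/(0.01821 + 0.09011·e^(−0.04·4.7)) − 14.695

17.6060 psi


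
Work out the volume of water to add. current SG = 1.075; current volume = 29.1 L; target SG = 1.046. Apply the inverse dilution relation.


V_water = V·((SG_curr − 1)/(SG_target − 1) − 1)
V_water = 29.1·((1.075 − 1)/(1.046 − 1) − 1)

18.3457 L


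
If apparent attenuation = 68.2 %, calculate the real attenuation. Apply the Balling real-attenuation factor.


RA = AA · 0.8192
RA = 68.2 · 0.8192

55.8694 %


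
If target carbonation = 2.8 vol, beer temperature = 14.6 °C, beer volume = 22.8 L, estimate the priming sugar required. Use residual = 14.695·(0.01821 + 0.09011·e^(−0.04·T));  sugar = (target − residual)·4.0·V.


residual = 14.695·(0.01821 + 0.09011·e^(−0.04·14.6)) = 1.0060
sugar = (2.8 − 1.0060)·4.0·22.8

163.6096 g


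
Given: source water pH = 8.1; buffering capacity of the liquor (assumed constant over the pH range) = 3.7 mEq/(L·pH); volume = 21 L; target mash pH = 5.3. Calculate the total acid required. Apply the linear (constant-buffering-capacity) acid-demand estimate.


acid = buffering capacity · (pH_source − pH_target) · V
acid = 3.7 · (8.1 − 5.3) · 21

217.5600 mEq


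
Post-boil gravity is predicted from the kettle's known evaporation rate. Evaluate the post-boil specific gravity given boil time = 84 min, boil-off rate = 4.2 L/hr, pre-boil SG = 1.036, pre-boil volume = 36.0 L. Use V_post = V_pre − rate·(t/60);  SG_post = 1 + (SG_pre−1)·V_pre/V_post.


V_post = 36.0 − 4.2·(84/60) = 30.1200
SG_post = 1 + (1.036 − 1)·36.0/30.1200

1.0430


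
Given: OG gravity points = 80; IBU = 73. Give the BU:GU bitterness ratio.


BU:GU = IBU / OG_points
BU:GU = 73 / 80

0.9125


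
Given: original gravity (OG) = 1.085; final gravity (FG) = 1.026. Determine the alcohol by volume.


ABV = (OG − FG) · 131.25
ABV = (1.085 − 1.026) · 131.25

7.7437 % ABV


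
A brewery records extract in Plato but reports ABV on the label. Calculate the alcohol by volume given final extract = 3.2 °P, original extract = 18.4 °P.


SG = 259/(259 − P);  ABV = (OG − FG)·131.25
OG = 259/(259 − 18.4) = 1.0765
FG = 259/(259 − 3.2) = 1.0125
ABV = (1.0765 − 1.0125)·131.25

8.3955 % ABV


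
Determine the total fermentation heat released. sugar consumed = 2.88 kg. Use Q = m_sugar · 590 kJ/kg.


Q = 2.88 · 590

1699.2000 kJ


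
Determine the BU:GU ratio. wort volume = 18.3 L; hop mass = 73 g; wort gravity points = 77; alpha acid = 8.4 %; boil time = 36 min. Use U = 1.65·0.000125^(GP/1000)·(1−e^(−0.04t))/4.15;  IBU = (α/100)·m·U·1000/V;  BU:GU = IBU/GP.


U = 1.65·0.000125^(77/1000)·(1−e^(−0.04·36))/4.15 = 0.1519
IBU = (8.4/100)·73·0.1519·1000/18.3 = 50.8879
BU:GU = 50.8879/77

0.6609


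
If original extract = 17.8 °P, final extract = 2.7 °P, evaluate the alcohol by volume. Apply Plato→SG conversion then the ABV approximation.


SG = 259/(259 − P);  ABV = (OG − FG)·131.25
OG = 259/(259 − 17.8) = 1.0738
FG = 259/(259 − 2.7) = 1.0105
ABV = (1.0738 − 1.0105)·131.25

8.3033 % ABV


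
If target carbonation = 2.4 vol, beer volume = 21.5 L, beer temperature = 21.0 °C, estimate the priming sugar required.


residual = 14.695·(0.01821 + 0.09011·e^(−0.04·T));  sugar = (target − residual)·4.0·V
residual = 14.695·(0.01821 + 0.09011·e^(−0.04·21.0)) = 0.8393
sugar = (2.4 − 0.8393)·4.0·21.5

134.2243 g


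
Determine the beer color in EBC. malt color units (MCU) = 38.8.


SRM = 1.4922·MCU^0.6859;  EBC = SRM·1.97
SRM = 1.4922·38.8^0.6859 = 18.3488
EBC = 18.3488·1.97

36.1471 EBC


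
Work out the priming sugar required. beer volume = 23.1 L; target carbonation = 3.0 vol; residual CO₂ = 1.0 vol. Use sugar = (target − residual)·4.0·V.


sugar = (3.0 − 1.0)·4.0·23.1

184.8000 g


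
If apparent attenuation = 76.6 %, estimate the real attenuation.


RA = AA · 0.8192
RA = 76.6 · 0.8192

62.7507 %


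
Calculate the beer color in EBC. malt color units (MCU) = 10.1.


SRM = 1.4922·MCU^0.6859;  EBC = SRM·1.97
SRM = 1.4922·10.1^0.6859 = 7.2894
EBC = 7.2894·1.97

14.3601 EBC


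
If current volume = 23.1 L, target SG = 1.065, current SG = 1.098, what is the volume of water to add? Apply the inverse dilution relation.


V_water = V·((SG_curr − 1)/(SG_target − 1) − 1)
V_water = 23.1·((1.098 − 1)/(1.065 − 1) − 1)

11.7277 L


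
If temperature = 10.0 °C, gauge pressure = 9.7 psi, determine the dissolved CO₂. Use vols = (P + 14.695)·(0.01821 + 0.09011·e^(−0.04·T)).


vols = (9.7 + 14.695)·(0.01821 + 0.09011·e^(−0.04·10.0))

1.9178 volumes


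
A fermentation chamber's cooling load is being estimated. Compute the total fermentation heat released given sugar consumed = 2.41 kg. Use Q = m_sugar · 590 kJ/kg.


Q = 2.41 · 590

1421.9000 kJ


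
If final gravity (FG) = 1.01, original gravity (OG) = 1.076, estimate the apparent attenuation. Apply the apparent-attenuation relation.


AA = (OG − FG)/(OG − 1) · 100
AA = (1.076 − 1.01)/(1.076 − 1) · 100

86.8421 %


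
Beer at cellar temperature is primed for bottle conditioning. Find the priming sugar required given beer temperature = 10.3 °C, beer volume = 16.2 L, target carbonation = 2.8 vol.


residual = 14.695·(0.01821 + 0.09011·e^(−0.04·T));  sugar = (target − residual)·4.0·V
residual = 14.695·(0.01821 + 0.09011·e^(−0.04·10.3)) = 1.1446
sugar = (2.8 − 1.1446)·4.0·16.2

107.2684 g


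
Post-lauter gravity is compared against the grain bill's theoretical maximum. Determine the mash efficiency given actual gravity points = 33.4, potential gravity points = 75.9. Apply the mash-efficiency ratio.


efficiency = actual / potential × 100
efficiency = 33.4 / 75.9 × 100

44.0053 %


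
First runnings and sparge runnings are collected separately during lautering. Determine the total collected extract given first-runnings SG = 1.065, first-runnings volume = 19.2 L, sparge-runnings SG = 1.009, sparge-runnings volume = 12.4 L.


total = Σ (SG_i − 1)·1000·V_i
first = (1.065 − 1)·1000·19.2 = 1248.0000
sparge = (1.009 − 1)·1000·12.4 = 111.6000
total = 1248.0000 + 111.6000

1359.6000 gravity·L


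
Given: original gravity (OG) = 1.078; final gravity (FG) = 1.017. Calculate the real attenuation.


AA = (OG−FG)/(OG−1)·100;  RA = AA·0.8192
AA = (1.078 − 1.017)/(1.078 − 1)·100 = 78.2051
RA = 78.2051·0.8192

64.0656 %


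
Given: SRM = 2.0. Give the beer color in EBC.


EBC = SRM · 1.97
EBC = 2.0 · 1.97

3.9400 EBC


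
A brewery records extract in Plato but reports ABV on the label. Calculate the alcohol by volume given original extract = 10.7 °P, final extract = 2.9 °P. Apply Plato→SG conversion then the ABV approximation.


SG = 259/(259 − P);  ABV = (OG − FG)·131.25
OG = 259/(259 − 10.7) = 1.0431
FG = 259/(259 − 2.9) = 1.0113
ABV = (1.0431 − 1.0113)·131.25

4.1697 % ABV


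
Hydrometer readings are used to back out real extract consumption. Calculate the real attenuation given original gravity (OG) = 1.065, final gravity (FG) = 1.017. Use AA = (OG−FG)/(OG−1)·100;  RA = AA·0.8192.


AA = (1.065 − 1.017)/(1.065 − 1)·100 = 73.8462
RA = 73.8462·0.8192

60.4948 %


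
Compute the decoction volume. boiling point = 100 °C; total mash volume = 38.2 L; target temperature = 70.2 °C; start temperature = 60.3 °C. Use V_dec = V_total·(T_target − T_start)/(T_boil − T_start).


V_dec = 38.2·(70.2 − 60.3)/(100 − 60.3)

9.5259 L


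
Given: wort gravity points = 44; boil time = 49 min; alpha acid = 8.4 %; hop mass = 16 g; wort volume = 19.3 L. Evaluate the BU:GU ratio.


U = 1.65·0.000125^(GP/1000)·(1−e^(−0.04t))/4.15;  IBU = (α/100)·m·U·1000/V;  BU:GU = IBU/GP
U = 1.65·0.000125^(44/1000)·(1−e^(−0.04·49))/4.15 = 0.2300
IBU = (8.4/100)·16·0.2300·1000/19.3 = 16.0179
BU:GU = 16.0179/44

0.3640


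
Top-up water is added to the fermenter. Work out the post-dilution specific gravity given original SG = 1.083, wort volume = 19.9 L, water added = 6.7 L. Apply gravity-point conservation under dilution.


SG_new = 1 + (SG_old − 1)·V_old/(V_old + V_water)
pts = (1.083 − 1)·1000·19.9/(19.9 + 6.7) = 62.0940
SG_new = 1 + 62.0940/1000

1.0621


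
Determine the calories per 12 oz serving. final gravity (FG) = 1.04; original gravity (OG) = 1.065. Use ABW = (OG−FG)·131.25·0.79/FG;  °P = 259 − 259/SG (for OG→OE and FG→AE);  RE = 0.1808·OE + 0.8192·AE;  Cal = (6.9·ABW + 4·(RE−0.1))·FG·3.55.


ABW = (1.065 − 1.04)·131.25·0.79/1.04 = 2.4925
OE = 259 − 259/1.065 = 15.8075 °P
AE = 259 − 259/1.04 = 9.9615 °P
RE = 0.1808·15.8075 + 0.8192·9.9615 = 11.0185 °P
Cal = (6.9·2.4925 + 4·(11.0185−0.1))·1.04·3.55

224.7399 kcal


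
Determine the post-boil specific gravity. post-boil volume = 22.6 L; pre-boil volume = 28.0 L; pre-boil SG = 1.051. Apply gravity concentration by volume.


SG_post = 1 + (SG_pre − 1)·V_pre/V_post
pts_pre = (1.051 − 1)·1000 = 51.0000
pts_post = 51.0000·28.0/22.6 = 63.1858
SG_post = 1 + 63.1858/1000

1.0632


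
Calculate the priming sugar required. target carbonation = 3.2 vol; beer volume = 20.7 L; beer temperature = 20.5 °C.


residual = 14.695·(0.01821 + 0.09011·e^(−0.04·T));  sugar = (target − residual)·4.0·V
residual = 14.695·(0.01821 + 0.09011·e^(−0.04·20.5)) = 0.8508
sugar = (3.2 − 0.8508)·4.0·20.7

194.5137 g


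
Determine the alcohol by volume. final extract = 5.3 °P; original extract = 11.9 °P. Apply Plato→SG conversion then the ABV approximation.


SG = 259/(259 − P);  ABV = (OG − FG)·131.25
OG = 259/(259 − 11.9) = 1.0482
FG = 259/(259 − 5.3) = 1.0209
ABV = (1.0482 − 1.0209)·131.25

3.5789 % ABV


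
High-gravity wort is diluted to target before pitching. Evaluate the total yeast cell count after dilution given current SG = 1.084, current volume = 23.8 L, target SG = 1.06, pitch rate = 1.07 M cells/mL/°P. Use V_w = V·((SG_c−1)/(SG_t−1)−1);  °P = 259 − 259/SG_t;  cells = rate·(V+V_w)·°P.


V_w = 23.8·((1.084−1)/(1.06−1)−1) = 9.5200
V_final = 23.8 + 9.5200 = 33.3200
°P = 259 − 259/1.06 = 14.6604
cells = 1.07·33.3200·14.6604

522.6776 billion cells


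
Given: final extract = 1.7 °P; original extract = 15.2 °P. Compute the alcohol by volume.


SG = 259/(259 − P);  ABV = (OG − FG)·131.25
OG = 259/(259 − 15.2) = 1.0623
FG = 259/(259 − 1.7) = 1.0066
ABV = (1.0623 − 1.0066)·131.25

7.3158 % ABV


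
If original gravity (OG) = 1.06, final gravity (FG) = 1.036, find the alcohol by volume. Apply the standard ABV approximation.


ABV = (OG − FG) · 131.25
ABV = (1.06 − 1.036) · 131.25

3.1500 % ABV


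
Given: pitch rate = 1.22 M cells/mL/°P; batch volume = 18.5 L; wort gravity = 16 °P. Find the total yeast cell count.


cells (billions) = rate · V_L · °P
cells = 1.22 · 18.5 · 16

361.1200 billion cells


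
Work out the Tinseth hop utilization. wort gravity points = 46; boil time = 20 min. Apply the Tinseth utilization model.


U = 1.65·0.000125^(GP/1000) · (1 − e^(−0.04·t))/4.15
bigness = 1.65·0.000125^(46/1000) = 1.0913
boil_factor = (1 − e^(−0.04·20))/4.15 = 0.1327
U = 1.0913 · 0.1327

0.1448


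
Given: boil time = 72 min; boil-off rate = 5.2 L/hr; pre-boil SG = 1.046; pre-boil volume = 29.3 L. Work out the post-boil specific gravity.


V_post = V_pre − rate·(t/60);  SG_post = 1 + (SG_pre−1)·V_pre/V_post
V_post = 29.3 − 5.2·(72/60) = 23.0600
SG_post = 1 + (1.046 − 1)·29.3/23.0600

1.0584


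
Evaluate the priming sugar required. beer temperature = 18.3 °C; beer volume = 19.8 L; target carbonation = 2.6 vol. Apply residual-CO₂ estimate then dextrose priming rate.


residual = 14.695·(0.01821 + 0.09011·e^(−0.04·T));  sugar = (target − residual)·4.0·V
residual = 14.695·(0.01821 + 0.09011·e^(−0.04·18.3)) = 0.9044
sugar = (2.6 − 0.9044)·4.0·19.8

134.2877 g


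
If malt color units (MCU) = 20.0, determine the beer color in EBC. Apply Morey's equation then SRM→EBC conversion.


SRM = 1.4922·MCU^0.6859;  EBC = SRM·1.97
SRM = 1.4922·20.0^0.6859 = 11.6467
EBC = 11.6467·1.97

22.9440 EBC


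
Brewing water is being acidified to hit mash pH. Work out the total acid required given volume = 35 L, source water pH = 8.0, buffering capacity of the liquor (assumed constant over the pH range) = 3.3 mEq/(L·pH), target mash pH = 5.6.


acid = buffering capacity · (pH_source − pH_target) · V
acid = 3.3 · (8.0 − 5.6) · 35

277.2000 mEq


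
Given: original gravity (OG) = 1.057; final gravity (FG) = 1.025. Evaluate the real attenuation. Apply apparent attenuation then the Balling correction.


AA = (OG−FG)/(OG−1)·100;  RA = AA·0.8192
AA = (1.057 − 1.025)/(1.057 − 1)·100 = 56.1404
RA = 56.1404·0.8192

45.9902 %


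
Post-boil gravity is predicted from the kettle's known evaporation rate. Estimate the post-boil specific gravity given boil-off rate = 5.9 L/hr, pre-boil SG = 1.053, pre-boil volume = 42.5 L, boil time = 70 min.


V_post = V_pre − rate·(t/60);  SG_post = 1 + (SG_pre−1)·V_pre/V_post
V_post = 42.5 − 5.9·(70/60) = 35.6167
SG_post = 1 + (1.053 − 1)·42.5/35.6167

1.0632


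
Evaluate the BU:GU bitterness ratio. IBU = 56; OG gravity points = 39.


BU:GU = IBU / OG_points
BU:GU = 56 / 39

1.4359


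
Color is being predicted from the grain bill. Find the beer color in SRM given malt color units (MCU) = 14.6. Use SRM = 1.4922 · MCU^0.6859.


SRM = 1.4922 · 14.6^0.6859

9.3855 SRM


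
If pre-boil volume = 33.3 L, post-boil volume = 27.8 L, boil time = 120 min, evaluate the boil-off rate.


rate = (V_pre − V_post) / (t_min/60)
rate = (33.3 − 27.8) / (120/60)

2.7500 L/hr


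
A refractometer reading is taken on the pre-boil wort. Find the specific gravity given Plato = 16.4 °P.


SG = 259/(259 − P)
SG = 259/(259 − 16.4)

1.0676


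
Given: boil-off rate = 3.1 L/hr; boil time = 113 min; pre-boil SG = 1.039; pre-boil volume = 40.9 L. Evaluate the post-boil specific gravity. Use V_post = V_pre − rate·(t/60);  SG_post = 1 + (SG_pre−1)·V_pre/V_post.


V_post = 40.9 − 3.1·(113/60) = 35.0617
SG_post = 1 + (1.039 − 1)·40.9/35.0617

1.0455


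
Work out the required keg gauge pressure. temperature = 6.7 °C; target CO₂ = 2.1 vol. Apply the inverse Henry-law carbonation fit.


psi = vols/(0.01821 + 0.09011·e^(−0.04·T)) − 14.695
psi = 2.1/(0.01821 + 0.09011·e^(−0.04·6.7)) − 14.695

9.4053 psi


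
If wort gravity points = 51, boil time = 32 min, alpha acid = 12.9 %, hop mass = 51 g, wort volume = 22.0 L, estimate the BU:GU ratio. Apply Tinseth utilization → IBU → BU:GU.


U = 1.65·0.000125^(GP/1000)·(1−e^(−0.04t))/4.15;  IBU = (α/100)·m·U·1000/V;  BU:GU = IBU/GP
U = 1.65·0.000125^(51/1000)·(1−e^(−0.04·32))/4.15 = 0.1815
IBU = (12.9/100)·51·0.1815·1000/22.0 = 54.2788
BU:GU = 54.2788/51

1.0643


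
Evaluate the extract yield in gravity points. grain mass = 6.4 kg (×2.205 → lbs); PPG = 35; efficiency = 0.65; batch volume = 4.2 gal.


points = lbs × PPG × eff / vol
lbs = 6.4 × 2.205 = 14.1120
points = 14.1120 × 35 × 0.65 / 4.2

76.4400 points


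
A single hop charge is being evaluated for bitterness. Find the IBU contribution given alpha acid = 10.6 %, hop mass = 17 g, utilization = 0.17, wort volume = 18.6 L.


IBU = (α/100)·mass·U·1000 / V
IBU = (10.6/100)·17·0.17·1000 / 18.6

16.4699 IBU


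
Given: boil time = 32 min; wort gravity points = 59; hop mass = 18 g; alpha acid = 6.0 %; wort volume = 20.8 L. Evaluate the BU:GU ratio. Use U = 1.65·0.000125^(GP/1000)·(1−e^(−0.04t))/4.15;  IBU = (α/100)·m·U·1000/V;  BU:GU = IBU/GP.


U = 1.65·0.000125^(59/1000)·(1−e^(−0.04·32))/4.15 = 0.1689
IBU = (6.0/100)·18·0.1689·1000/20.8 = 8.7706
BU:GU = 8.7706/59

0.1487


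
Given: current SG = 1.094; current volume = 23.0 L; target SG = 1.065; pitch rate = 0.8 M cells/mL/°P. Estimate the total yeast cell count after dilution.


V_w = V·((SG_c−1)/(SG_t−1)−1);  °P = 259 − 259/SG_t;  cells = rate·(V+V_w)·°P
V_w = 23.0·((1.094−1)/(1.065−1)−1) = 10.2615
V_final = 23.0 + 10.2615 = 33.2615
°P = 259 − 259/1.065 = 15.8075
cells = 0.8·33.2615·15.8075

420.6257 billion cells


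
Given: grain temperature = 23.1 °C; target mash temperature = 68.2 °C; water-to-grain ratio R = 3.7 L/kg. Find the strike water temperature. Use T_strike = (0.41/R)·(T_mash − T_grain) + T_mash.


T_strike = (0.41/3.7)·(68.2 − 23.1) + 68.2

73.1976 °C


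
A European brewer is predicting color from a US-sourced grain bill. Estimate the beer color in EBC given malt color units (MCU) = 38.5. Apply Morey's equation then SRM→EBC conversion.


SRM = 1.4922·MCU^0.6859;  EBC = SRM·1.97
SRM = 1.4922·38.5^0.6859 = 18.2513
EBC = 18.2513·1.97

35.9551 EBC


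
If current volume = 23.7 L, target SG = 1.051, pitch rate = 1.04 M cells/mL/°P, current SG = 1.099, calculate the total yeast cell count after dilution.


V_w = V·((SG_c−1)/(SG_t−1)−1);  °P = 259 − 259/SG_t;  cells = rate·(V+V_w)·°P
V_w = 23.7·((1.099−1)/(1.051−1)−1) = 22.3059
V_final = 23.7 + 22.3059 = 46.0059
°P = 259 − 259/1.051 = 12.5680
cells = 1.04·46.0059·12.5680

601.3315 billion cells


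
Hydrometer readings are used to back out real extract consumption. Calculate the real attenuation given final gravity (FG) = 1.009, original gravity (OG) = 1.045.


AA = (OG−FG)/(OG−1)·100;  RA = AA·0.8192
AA = (1.045 − 1.009)/(1.045 − 1)·100 = 80.0000
RA = 80.0000·0.8192

65.5360 %


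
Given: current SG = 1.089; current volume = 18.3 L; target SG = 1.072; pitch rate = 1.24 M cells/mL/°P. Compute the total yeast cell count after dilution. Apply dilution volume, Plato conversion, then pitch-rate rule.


V_w = V·((SG_c−1)/(SG_t−1)−1);  °P = 259 − 259/SG_t;  cells = rate·(V+V_w)·°P
V_w = 18.3·((1.089−1)/(1.072−1)−1) = 4.3208
V_final = 18.3 + 4.3208 = 22.6208
°P = 259 − 259/1.072 = 17.3955
cells = 1.24·22.6208·17.3955

487.9415 billion cells


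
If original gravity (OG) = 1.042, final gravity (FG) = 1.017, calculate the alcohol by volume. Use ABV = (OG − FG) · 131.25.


ABV = (1.042 − 1.017) · 131.25

3.2813 % ABV


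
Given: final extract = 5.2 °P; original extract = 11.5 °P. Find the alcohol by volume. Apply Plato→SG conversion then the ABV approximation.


SG = 259/(259 − P);  ABV = (OG − FG)·131.25
OG = 259/(259 − 11.5) = 1.0465
FG = 259/(259 − 5.2) = 1.0205
ABV = (1.0465 − 1.0205)·131.25

3.4094 % ABV


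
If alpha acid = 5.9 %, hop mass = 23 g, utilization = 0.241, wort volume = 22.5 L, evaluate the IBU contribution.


IBU = (α/100)·mass·U·1000 / V
IBU = (5.9/100)·23·0.241·1000 / 22.5

14.5350 IBU


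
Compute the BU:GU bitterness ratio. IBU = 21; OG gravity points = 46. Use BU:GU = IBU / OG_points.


BU:GU = 21 / 46

0.4565


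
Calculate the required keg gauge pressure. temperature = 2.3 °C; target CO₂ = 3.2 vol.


psi = vols/(0.01821 + 0.09011·e^(−0.04·T)) − 14.695
psi = 3.2/(0.01821 + 0.09011·e^(−0.04·2.3)) − 14.695

17.1776 psi


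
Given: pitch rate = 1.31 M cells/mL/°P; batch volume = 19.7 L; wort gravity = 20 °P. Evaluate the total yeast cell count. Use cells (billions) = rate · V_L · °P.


cells = 1.31 · 19.7 · 20

516.1400 billion cells


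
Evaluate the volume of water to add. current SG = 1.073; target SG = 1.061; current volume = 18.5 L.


V_water = V·((SG_curr − 1)/(SG_target − 1) − 1)
V_water = 18.5·((1.073 − 1)/(1.061 − 1) − 1)

3.6393 L


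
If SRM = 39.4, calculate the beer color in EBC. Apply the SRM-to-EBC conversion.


EBC = SRM · 1.97
EBC = 39.4 · 1.97

77.6180 EBC


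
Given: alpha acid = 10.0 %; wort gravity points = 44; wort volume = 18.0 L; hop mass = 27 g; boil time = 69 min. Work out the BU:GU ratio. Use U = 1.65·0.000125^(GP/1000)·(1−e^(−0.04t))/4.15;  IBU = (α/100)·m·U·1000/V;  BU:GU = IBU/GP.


U = 1.65·0.000125^(44/1000)·(1−e^(−0.04·69))/4.15 = 0.2508
IBU = (10.0/100)·27·0.2508·1000/18.0 = 37.6180
BU:GU = 37.6180/44

0.8550


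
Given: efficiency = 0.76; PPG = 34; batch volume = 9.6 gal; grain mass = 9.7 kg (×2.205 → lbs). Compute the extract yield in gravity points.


points = lbs × PPG × eff / vol
lbs = 9.7 × 2.205 = 21.3885
points = 21.3885 × 34 × 0.76 / 9.6

57.5707 points


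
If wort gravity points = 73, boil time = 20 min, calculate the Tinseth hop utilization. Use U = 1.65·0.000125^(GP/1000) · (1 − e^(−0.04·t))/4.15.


bigness = 1.65·0.000125^(73/1000) = 0.8562
boil_factor = (1 − e^(−0.04·20))/4.15 = 0.1327
U = 0.8562 · 0.1327

0.1136


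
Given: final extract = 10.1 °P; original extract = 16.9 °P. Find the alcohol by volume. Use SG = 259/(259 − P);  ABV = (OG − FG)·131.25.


OG = 259/(259 − 16.9) = 1.0698
FG = 259/(259 − 10.1) = 1.0406
ABV = (1.0698 − 1.0406)·131.25

3.8361 % ABV


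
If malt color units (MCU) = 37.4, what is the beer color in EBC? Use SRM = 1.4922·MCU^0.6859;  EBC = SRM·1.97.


SRM = 1.4922·37.4^0.6859 = 17.8920
EBC = 17.8920·1.97

35.2473 EBC


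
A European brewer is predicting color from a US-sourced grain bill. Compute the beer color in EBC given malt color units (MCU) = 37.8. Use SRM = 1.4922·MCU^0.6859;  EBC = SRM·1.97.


SRM = 1.4922·37.8^0.6859 = 18.0231
EBC = 18.0231·1.97

35.5054 EBC


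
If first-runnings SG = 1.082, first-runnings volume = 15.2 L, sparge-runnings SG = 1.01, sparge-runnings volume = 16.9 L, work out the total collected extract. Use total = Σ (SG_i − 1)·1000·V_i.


first = (1.082 − 1)·1000·15.2 = 1246.4000
sparge = (1.01 − 1)·1000·16.9 = 169.0000
total = 1246.4000 + 169.0000

1415.4000 gravity·L


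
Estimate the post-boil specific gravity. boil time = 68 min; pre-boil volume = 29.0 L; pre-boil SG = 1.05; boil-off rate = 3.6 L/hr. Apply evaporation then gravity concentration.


V_post = V_pre − rate·(t/60);  SG_post = 1 + (SG_pre−1)·V_pre/V_post
V_post = 29.0 − 3.6·(68/60) = 24.9200
SG_post = 1 + (1.05 − 1)·29.0/24.9200

1.0582


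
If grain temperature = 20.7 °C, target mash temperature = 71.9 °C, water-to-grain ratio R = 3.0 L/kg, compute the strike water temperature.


T_strike = (0.41/R)·(T_mash − T_grain) + T_mash
T_strike = (0.41/3.0)·(71.9 − 20.7) + 71.9

78.8973 °C


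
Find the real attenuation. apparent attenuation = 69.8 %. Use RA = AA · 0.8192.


RA = 69.8 · 0.8192

57.1802 %


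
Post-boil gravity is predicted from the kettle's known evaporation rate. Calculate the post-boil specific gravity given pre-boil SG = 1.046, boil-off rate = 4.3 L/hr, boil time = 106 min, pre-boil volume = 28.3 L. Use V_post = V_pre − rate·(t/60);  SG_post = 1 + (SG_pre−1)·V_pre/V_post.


V_post = 28.3 − 4.3·(106/60) = 20.7033
SG_post = 1 + (1.046 − 1)·28.3/20.7033

1.0629


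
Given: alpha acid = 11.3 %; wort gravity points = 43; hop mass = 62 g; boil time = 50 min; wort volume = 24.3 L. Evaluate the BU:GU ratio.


U = 1.65·0.000125^(GP/1000)·(1−e^(−0.04t))/4.15;  IBU = (α/100)·m·U·1000/V;  BU:GU = IBU/GP
U = 1.65·0.000125^(43/1000)·(1−e^(−0.04·50))/4.15 = 0.2336
IBU = (11.3/100)·62·0.2336·1000/24.3 = 67.3464
BU:GU = 67.3464/43

1.5662


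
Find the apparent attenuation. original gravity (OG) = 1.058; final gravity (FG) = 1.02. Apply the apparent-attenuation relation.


AA = (OG − FG)/(OG − 1) · 100
AA = (1.058 − 1.02)/(1.058 − 1) · 100

65.5172 %
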